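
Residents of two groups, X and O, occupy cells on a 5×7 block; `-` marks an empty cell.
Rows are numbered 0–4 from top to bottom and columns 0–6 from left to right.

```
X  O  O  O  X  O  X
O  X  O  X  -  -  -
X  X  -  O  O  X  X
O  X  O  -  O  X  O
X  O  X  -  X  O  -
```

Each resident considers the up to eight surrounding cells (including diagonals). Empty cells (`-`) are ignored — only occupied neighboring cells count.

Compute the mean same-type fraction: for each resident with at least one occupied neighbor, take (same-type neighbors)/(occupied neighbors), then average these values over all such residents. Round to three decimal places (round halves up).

(0,0)X 1/3
(0,1)O 3/5
(0,2)O 3/5
(0,3)O 2/4
(0,4)X 1/3
(0,5)O 0/2
(0,6)X 0/1
(1,0)O 1/5
(1,1)X 3/7
(1,2)O 4/7
(1,3)X 1/6
(2,0)X 3/5
(2,1)X 3/7
(2,3)O 4/5
(2,4)O 2/5
(2,5)X 2/5
(2,6)X 2/3
(3,0)O 1/5
(3,1)X 4/7
(3,2)O 2/5
(3,4)O 3/6
(3,5)X 3/7
(3,6)O 1/4
(4,0)X 1/3
(4,1)O 2/5
(4,2)X 1/3
(4,4)X 1/3
(4,5)O 2/4
Sum over 28 residents: 1/3 + 3/5 + 3/5 + 2/4 + 1/3 + 0/2 + 0/1 + 1/5 + 3/7 + 4/7 + 1/6 + 3/5 + 3/7 + 4/5 + 2/5 + 2/5 + 2/3 + 1/5 + 4/7 + 2/5 + 3/6 + 3/7 + 1/4 + 1/3 + 2/5 + 1/3 + 1/3 + 2/4 = 1579/140; mean = 1579/140 ÷ 28 = 1579/3920 = 0.402806… → 0.403.

0.403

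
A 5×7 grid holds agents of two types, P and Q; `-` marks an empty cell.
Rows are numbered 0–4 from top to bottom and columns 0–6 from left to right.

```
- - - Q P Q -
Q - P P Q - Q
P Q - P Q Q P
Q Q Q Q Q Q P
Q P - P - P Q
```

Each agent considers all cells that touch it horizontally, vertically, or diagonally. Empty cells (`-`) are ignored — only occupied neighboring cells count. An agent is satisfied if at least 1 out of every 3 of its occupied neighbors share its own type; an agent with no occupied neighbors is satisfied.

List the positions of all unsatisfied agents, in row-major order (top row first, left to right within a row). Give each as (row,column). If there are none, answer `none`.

(0,3), (0,4), (2,0), (2,3), (2,6), (4,1), (4,3), (4,5)

Row 0: (0,3)Q 1/4 ✗ · (0,4)P 1/4 ✗ · (0,5)Q 2/3 ✓
Row 1: (1,0)Q 1/2 ✓ · (1,2)P 2/4 ✓ · (1,3)P 3/6 ✓ · (1,4)Q 4/7 ✓ · (1,6)Q 2/3 ✓
Row 2: (2,0)P 0/4 ✗ · (2,1)Q 4/6 ✓ · (2,3)P 2/7 ✗ · (2,4)Q 5/7 ✓ · (2,5)Q 5/7 ✓ · (2,6)P 1/4 ✗
Row 3: (3,0)Q 3/5 ✓ · (3,1)Q 4/6 ✓ · (3,2)Q 3/6 ✓ · (3,3)Q 3/5 ✓ · (3,4)Q 4/7 ✓ · (3,5)Q 4/7 ✓ · (3,6)P 2/5 ✓
Row 4: (4,0)Q 2/3 ✓ · (4,1)P 0/4 ✗ · (4,3)P 0/3 ✗ · (4,5)P 1/4 ✗ · (4,6)Q 1/3 ✓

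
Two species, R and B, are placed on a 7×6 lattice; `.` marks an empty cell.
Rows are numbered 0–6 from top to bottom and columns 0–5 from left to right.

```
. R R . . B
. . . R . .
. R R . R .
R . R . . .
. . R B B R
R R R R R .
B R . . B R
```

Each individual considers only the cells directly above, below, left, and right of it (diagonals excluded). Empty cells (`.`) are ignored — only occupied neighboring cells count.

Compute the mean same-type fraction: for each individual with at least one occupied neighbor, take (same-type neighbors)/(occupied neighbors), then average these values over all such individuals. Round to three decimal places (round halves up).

0.574

(0,1)R 1/1
(0,2)R 1/1
(0,5)B — no occupied neighbors
(1,3)R — no occupied neighbors
(2,1)R 1/1
(2,2)R 2/2
(2,4)R — no occupied neighbors
(3,0)R — no occupied neighbors
(3,2)R 2/2
(4,2)R 2/3
(4,3)B 1/3
(4,4)B 1/3
(4,5)R 0/1
(5,0)R 1/2
(5,1)R 3/3
(5,2)R 3/3
(5,3)R 2/3
(5,4)R 1/3
(6,0)B 0/2
(6,1)R 1/2
(6,4)B 0/2
(6,5)R 0/1
Sum over 18 individuals: 1/1 + 1/1 + 1/1 + 2/2 + 2/2 + 2/3 + 1/3 + 1/3 + 0/1 + 1/2 + 3/3 + 3/3 + 2/3 + 1/3 + 0/2 + 1/2 + 0/2 + 0/1 = 31/3; mean = 31/3 ÷ 18 = 31/54 = 0.574074… → 0.574.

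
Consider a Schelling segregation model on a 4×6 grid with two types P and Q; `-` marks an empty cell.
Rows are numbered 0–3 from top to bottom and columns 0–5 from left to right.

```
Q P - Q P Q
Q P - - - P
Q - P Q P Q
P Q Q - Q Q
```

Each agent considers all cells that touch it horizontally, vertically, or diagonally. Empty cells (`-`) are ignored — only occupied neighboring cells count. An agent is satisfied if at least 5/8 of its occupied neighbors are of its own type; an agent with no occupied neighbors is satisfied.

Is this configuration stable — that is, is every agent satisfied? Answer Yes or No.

Row 0: (0,0)Q 1/3 ✗ · (0,1)P 1/3 ✗ · (0,3)Q 0/1 ✗ · (0,4)P 1/3 ✗ · (0,5)Q 0/2 ✗
Row 1: (1,0)Q 2/4 ✗ · (1,1)P 2/5 ✗ · (1,5)P 2/4 ✗
Row 2: (2,0)Q 2/4 ✗ · (2,2)P 1/4 ✗ · (2,3)Q 2/4 ✗ · (2,4)P 1/5 ✗ · (2,5)Q 2/4 ✗
Row 3: (3,0)P 0/2 ✗ · (3,1)Q 2/4 ✗ · (3,2)Q 2/3 ✓ · (3,4)Q 3/4 ✓ · (3,5)Q 2/3 ✓
For instance (0,0) has only 1/3 same-type neighbors, below 5/8.

No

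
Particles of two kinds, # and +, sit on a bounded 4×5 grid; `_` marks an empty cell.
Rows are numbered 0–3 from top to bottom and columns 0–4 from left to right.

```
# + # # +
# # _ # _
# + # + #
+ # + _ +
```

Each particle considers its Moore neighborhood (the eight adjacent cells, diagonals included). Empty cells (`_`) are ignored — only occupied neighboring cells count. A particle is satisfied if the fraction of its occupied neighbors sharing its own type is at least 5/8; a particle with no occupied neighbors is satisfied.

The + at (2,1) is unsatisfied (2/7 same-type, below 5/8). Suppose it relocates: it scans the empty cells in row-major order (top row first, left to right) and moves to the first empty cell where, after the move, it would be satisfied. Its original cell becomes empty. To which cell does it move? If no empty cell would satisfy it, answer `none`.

Vacating (2,1). Empty cells in order:
  (1,2): 2/7 same-type → still unsatisfied.
  (1,4): 2/5 same-type → still unsatisfied.
  (3,3): 3/5 same-type → still unsatisfied.

none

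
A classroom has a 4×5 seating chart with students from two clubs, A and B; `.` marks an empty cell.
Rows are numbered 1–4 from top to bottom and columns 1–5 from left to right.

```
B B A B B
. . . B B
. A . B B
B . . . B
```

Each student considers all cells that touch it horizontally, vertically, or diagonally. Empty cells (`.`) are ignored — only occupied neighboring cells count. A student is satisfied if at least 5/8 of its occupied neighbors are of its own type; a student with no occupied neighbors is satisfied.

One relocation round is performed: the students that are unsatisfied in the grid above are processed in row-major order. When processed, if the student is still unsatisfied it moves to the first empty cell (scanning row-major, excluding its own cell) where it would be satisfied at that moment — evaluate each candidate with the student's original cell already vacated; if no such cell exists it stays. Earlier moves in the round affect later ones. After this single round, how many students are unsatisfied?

Initially unsatisfied (in order): (1,2), (1,3), (3,2), (4,1).
  (1,2) → (3,3).
  (1,3): no empty cell satisfies it; stays.
  (3,2): no empty cell satisfies it; stays.
  (4,1) → (2,3).
Resulting grid:
B . A B B
. . B B B
. A B B B
. . . . B
Unsatisfied now: (1,3), (3,2).

2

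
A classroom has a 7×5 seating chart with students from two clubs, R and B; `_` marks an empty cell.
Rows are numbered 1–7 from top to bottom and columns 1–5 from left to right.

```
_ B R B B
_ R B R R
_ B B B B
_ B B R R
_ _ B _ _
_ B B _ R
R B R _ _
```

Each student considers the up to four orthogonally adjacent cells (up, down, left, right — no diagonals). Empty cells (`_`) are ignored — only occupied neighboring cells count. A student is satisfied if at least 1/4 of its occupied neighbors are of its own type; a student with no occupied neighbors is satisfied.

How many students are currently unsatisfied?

5

Row 1: (1,2)B 0/2 not · (1,3)R 0/3 not · (1,4)B 1/3 satisfied · (1,5)B 1/2 satisfied
Row 2: (2,2)R 0/3 not · (2,3)B 1/4 satisfied · (2,4)R 1/4 satisfied · (2,5)R 1/3 satisfied
Row 3: (3,2)B 2/3 satisfied · (3,3)B 4/4 satisfied · (3,4)B 2/4 satisfied · (3,5)B 1/3 satisfied
Row 4: (4,2)B 2/2 satisfied · (4,3)B 3/4 satisfied · (4,4)R 1/3 satisfied · (4,5)R 1/2 satisfied
Row 5: (5,3)B 2/2 satisfied
Row 6: (6,2)B 2/2 satisfied · (6,3)B 2/3 satisfied · (6,5)R 0/0 satisfied
Row 7: (7,1)R 0/1 not · (7,2)B 1/3 satisfied · (7,3)R 0/2 not
Unsatisfied: (1,2), (1,3), (2,2), (7,1), (7,3) — 5 in total.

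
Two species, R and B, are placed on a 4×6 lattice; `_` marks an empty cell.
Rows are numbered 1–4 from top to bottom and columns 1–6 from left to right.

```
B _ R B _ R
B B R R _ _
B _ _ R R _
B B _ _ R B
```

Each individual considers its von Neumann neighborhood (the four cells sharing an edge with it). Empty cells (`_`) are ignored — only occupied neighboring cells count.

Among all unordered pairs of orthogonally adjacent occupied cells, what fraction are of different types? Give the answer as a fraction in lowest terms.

Scan each occupied cell's neighbors to the right and below so each pair is counted once.
From row 1: 2 unlike of 4 pairs (running 2/4).
From row 2: 1 unlike of 5 pairs (running 3/9).
From row 3: 0 unlike of 3 pairs (running 3/12).
From row 4: 1 unlike of 2 pairs (running 4/14).
Total adjacent occupied pairs: 14; unlike-type pairs: 4.
4/14 reduces to 2/7.

2/7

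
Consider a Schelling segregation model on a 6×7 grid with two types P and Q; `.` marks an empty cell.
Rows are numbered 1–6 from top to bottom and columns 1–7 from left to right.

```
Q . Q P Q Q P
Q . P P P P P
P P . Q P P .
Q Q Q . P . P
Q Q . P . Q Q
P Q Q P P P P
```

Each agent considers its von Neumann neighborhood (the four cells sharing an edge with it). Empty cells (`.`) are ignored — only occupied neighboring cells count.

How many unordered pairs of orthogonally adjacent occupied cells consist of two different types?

17

Scan each occupied cell's neighbors to the right and below so each pair is counted once.
Row 1: Q(1,1)–Q(2,1)= Q(1,3)–P(1,4)≠ Q(1,3)–P(2,3)≠ P(1,4)–Q(1,5)≠ P(1,4)–P(2,4)= Q(1,5)–Q(1,6)= Q(1,5)–P(2,5)≠ Q(1,6)–P(1,7)≠ Q(1,6)–P(2,6)≠ P(1,7)–P(2,7)=  → 6/10 unlike.
Row 2: Q(2,1)–P(3,1)≠ P(2,3)–P(2,4)= P(2,4)–P(2,5)= P(2,4)–Q(3,4)≠ P(2,5)–P(2,6)= P(2,5)–P(3,5)= P(2,6)–P(2,7)= P(2,6)–P(3,6)=  → 2/8 unlike.
Row 3: P(3,1)–P(3,2)= P(3,1)–Q(4,1)≠ P(3,2)–Q(4,2)≠ Q(3,4)–P(3,5)≠ P(3,5)–P(3,6)= P(3,5)–P(4,5)=  → 3/6 unlike.
Row 4: Q(4,1)–Q(4,2)= Q(4,1)–Q(5,1)= Q(4,2)–Q(4,3)= Q(4,2)–Q(5,2)= P(4,7)–Q(5,7)≠  → 1/5 unlike.
Row 5: Q(5,1)–Q(5,2)= Q(5,1)–P(6,1)≠ Q(5,2)–Q(6,2)= P(5,4)–P(6,4)= Q(5,6)–Q(5,7)= Q(5,6)–P(6,6)≠ Q(5,7)–P(6,7)≠  → 3/7 unlike.
Row 6: P(6,1)–Q(6,2)≠ Q(6,2)–Q(6,3)= Q(6,3)–P(6,4)≠ P(6,4)–P(6,5)= P(6,5)–P(6,6)= P(6,6)–P(6,7)=  → 2/6 unlike.
Total adjacent occupied pairs: 42; unlike-type pairs: 17.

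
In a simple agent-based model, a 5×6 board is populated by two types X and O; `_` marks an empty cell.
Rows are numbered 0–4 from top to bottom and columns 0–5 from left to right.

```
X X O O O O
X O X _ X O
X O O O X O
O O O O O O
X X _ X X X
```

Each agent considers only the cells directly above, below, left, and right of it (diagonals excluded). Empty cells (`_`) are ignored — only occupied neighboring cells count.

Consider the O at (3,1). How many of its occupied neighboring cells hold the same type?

Occupied neighbors of (3,1): (2,1)=O, (4,1)=X, (3,0)=O, (3,2)=O.
Same type (O): 3 of 4.

3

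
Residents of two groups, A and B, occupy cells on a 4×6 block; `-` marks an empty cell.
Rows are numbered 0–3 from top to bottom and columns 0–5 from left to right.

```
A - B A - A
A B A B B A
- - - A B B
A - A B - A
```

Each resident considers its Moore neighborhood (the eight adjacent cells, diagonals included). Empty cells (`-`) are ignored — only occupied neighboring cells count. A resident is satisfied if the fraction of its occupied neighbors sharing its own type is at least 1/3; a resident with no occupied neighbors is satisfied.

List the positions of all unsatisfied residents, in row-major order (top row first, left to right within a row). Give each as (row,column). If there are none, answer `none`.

(0,3), (1,1), (1,5), (3,5)

(0,0)A 1/2 satisfied
(0,2)B 2/4 satisfied
(0,3)A 1/4 not
(0,5)A 1/2 satisfied
(1,0)A 1/2 satisfied
(1,1)B 1/4 not
(1,2)A 2/5 satisfied
(1,3)B 3/6 satisfied
(1,4)B 3/7 satisfied
(1,5)A 1/4 not
(2,3)A 2/6 satisfied
(2,4)B 4/7 satisfied
(2,5)B 2/4 satisfied
(3,0)A 0/0 satisfied
(3,2)A 1/2 satisfied
(3,3)B 1/3 satisfied
(3,5)A 0/2 not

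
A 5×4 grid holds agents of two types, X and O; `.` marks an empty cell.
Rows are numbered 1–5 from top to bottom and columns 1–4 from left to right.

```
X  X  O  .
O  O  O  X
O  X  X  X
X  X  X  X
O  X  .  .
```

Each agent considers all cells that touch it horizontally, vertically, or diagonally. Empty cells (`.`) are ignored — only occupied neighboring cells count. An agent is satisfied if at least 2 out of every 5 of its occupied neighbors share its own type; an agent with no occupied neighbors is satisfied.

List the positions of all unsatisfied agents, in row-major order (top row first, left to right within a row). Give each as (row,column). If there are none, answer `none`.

Row 1: (1,1)X 1/3 unhappy · (1,2)X 1/5 unhappy · (1,3)O 2/4 ok
Row 2: (2,1)O 2/5 ok · (2,2)O 4/8 ok · (2,3)O 2/7 unhappy · (2,4)X 2/4 ok
Row 3: (3,1)O 2/5 ok · (3,2)X 4/8 ok · (3,3)X 6/8 ok · (3,4)X 4/5 ok
Row 4: (4,1)X 3/5 ok · (4,2)X 5/7 ok · (4,3)X 6/6 ok · (4,4)X 3/3 ok
Row 5: (5,1)O 0/3 unhappy · (5,2)X 3/4 ok

(1,1), (1,2), (2,3), (5,1)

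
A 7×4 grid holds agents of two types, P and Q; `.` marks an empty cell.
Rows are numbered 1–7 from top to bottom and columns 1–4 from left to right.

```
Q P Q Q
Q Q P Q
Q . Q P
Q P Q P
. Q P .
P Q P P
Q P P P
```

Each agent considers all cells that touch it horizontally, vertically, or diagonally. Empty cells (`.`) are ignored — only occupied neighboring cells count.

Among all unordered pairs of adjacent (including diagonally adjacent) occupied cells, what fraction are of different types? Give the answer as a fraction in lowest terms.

10/21

Scan each occupied cell's neighbors to the right and below (and the two forward diagonals) so each pair is counted once.
From row 1: 6 unlike of 13 pairs (running 6/13).
From row 2: 4 unlike of 10 pairs (running 10/23).
From row 3: 5 unlike of 8 pairs (running 15/31).
From row 4: 5 unlike of 9 pairs (running 20/40).
From row 5: 4 unlike of 7 pairs (running 24/47).
From row 6: 5 unlike of 13 pairs (running 29/60).
From row 7: 1 unlike of 3 pairs (running 30/63).
Total adjacent occupied pairs: 63; unlike-type pairs: 30.
30/63 reduces to 10/21.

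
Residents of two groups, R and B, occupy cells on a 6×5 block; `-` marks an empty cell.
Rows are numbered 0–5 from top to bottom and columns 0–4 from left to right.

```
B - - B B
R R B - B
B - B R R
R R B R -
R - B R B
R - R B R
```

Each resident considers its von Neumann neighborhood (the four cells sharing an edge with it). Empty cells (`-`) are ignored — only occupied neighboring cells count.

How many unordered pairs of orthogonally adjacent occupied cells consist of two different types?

Scan each occupied cell's neighbors to the right and below so each pair is counted once.
Row 0: B(0,0)–R(1,0)≠ B(0,3)–B(0,4)= B(0,4)–B(1,4)=  → 1/3 unlike.
Row 1: R(1,0)–R(1,1)= R(1,0)–B(2,0)≠ R(1,1)–B(1,2)≠ B(1,2)–B(2,2)= B(1,4)–R(2,4)≠  → 3/5 unlike.
Row 2: B(2,0)–R(3,0)≠ B(2,2)–R(2,3)≠ B(2,2)–B(3,2)= R(2,3)–R(2,4)= R(2,3)–R(3,3)=  → 2/5 unlike.
Row 3: R(3,0)–R(3,1)= R(3,0)–R(4,0)= R(3,1)–B(3,2)≠ B(3,2)–R(3,3)≠ B(3,2)–B(4,2)= R(3,3)–R(4,3)=  → 2/6 unlike.
Row 4: R(4,0)–R(5,0)= B(4,2)–R(4,3)≠ B(4,2)–R(5,2)≠ R(4,3)–B(4,4)≠ R(4,3)–B(5,3)≠ B(4,4)–R(5,4)≠  → 5/6 unlike.
Row 5: R(5,2)–B(5,3)≠ B(5,3)–R(5,4)≠  → 2/2 unlike.
Total adjacent occupied pairs: 27; unlike-type pairs: 15.

15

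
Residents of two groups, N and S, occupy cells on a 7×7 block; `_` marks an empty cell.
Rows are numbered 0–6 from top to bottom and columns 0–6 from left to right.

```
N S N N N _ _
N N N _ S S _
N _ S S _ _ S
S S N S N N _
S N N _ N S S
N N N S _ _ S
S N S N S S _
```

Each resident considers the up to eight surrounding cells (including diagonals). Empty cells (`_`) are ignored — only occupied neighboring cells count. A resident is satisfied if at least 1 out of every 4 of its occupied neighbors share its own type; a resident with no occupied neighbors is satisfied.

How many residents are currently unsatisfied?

Row 0: (0,0)N 2/3 ✓ · (0,1)S 0/5 ✗ · (0,2)N 3/4 ✓ · (0,3)N 3/4 ✓ · (0,4)N 1/3 ✓
Row 1: (1,0)N 3/4 ✓ · (1,1)N 5/7 ✓ · (1,2)N 3/6 ✓ · (1,4)S 2/4 ✓ · (1,5)S 2/3 ✓
Row 2: (2,0)N 2/4 ✓ · (2,2)S 3/6 ✓ · (2,3)S 3/6 ✓ · (2,6)S 1/2 ✓
Row 3: (3,0)S 2/4 ✓ · (3,1)S 3/7 ✓ · (3,2)N 2/6 ✓ · (3,3)S 2/6 ✓ · (3,4)N 2/5 ✓ · (3,5)N 2/5 ✓
Row 4: (4,0)S 2/5 ✓ · (4,1)N 5/8 ✓ · (4,2)N 4/7 ✓ · (4,4)N 2/5 ✓ · (4,5)S 2/5 ✓ · (4,6)S 2/3 ✓
Row 5: (5,0)N 3/5 ✓ · (5,1)N 5/8 ✓ · (5,2)N 5/7 ✓ · (5,3)S 2/6 ✓ · (5,6)S 3/3 ✓
Row 6: (6,0)S 0/3 ✗ · (6,1)N 3/5 ✓ · (6,2)S 1/5 ✗ · (6,3)N 1/4 ✓ · (6,4)S 2/3 ✓ · (6,5)S 2/2 ✓
Unsatisfied: (0,1), (6,0), (6,2) — 3 in total.

3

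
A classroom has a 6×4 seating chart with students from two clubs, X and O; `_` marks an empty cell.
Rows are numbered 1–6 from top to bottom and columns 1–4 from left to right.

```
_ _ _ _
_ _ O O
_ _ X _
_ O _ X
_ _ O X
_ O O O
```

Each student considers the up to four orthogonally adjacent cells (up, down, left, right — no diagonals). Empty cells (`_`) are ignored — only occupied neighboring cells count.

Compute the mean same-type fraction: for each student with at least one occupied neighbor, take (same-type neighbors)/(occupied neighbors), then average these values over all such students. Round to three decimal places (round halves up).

0.648

(2,3)O 1/2
(2,4)O 1/1
(3,3)X 0/1
(4,2)O — no occupied neighbors
(4,4)X 1/1
(5,3)O 1/2
(5,4)X 1/3
(6,2)O 1/1
(6,3)O 3/3
(6,4)O 1/2
Sum over 9 students: 1/2 + 1/1 + 0/1 + 1/1 + 1/2 + 1/3 + 1/1 + 3/3 + 1/2 = 35/6; mean = 35/6 ÷ 9 = 35/54 = 0.648148… → 0.648.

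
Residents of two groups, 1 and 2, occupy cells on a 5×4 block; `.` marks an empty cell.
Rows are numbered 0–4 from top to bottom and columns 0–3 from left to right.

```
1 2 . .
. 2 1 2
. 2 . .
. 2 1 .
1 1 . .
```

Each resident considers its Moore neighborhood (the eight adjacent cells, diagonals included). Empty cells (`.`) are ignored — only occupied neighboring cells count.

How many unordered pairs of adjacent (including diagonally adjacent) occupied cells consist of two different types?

Scan each occupied cell's neighbors to the right and below (and the two forward diagonals) so each pair is counted once.
Row 0: 1(0,0)–2(0,1)≠ 1(0,0)–2(1,1)≠ 2(0,1)–2(1,1)= 2(0,1)–1(1,2)≠  → 3/4 unlike.
Row 1: 2(1,1)–1(1,2)≠ 2(1,1)–2(2,1)= 1(1,2)–2(1,3)≠ 1(1,2)–2(2,1)≠  → 3/4 unlike.
Row 2: 2(2,1)–2(3,1)= 2(2,1)–1(3,2)≠  → 1/2 unlike.
Row 3: 2(3,1)–1(3,2)≠ 2(3,1)–1(4,1)≠ 2(3,1)–1(4,0)≠ 1(3,2)–1(4,1)=  → 3/4 unlike.
Row 4: 1(4,0)–1(4,1)=  → 0/1 unlike.
Total adjacent occupied pairs: 15; unlike-type pairs: 10.

10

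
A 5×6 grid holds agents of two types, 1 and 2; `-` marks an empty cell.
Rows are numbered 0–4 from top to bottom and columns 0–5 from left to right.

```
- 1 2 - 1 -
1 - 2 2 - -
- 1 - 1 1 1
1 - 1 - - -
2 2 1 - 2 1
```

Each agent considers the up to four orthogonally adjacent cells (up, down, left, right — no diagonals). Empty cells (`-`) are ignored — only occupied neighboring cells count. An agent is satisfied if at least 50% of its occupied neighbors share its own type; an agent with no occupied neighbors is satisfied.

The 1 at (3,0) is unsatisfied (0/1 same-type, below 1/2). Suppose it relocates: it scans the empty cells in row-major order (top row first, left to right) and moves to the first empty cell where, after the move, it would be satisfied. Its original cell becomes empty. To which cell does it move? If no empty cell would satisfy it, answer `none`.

Vacating (3,0). Empty cells in order:
  (0,0): 2/2 same-type → satisfied — stop here.

(0,0)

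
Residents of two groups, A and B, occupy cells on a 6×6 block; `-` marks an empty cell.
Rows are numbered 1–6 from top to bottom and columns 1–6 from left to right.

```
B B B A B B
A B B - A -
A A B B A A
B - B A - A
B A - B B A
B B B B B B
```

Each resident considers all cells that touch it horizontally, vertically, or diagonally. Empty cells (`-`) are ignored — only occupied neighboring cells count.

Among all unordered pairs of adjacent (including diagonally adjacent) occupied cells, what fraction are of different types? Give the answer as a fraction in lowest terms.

16/37

Scan each occupied cell's neighbors to the right and below (and the two forward diagonals) so each pair is counted once.
From row 1: 7 unlike of 16 pairs (running 7/16).
From row 2: 5 unlike of 13 pairs (running 12/29).
From row 3: 7 unlike of 15 pairs (running 19/44).
From row 4: 6 unlike of 9 pairs (running 25/53).
From row 5: 7 unlike of 16 pairs (running 32/69).
From row 6: 0 unlike of 5 pairs (running 32/74).
Total adjacent occupied pairs: 74; unlike-type pairs: 32.
32/74 reduces to 16/37.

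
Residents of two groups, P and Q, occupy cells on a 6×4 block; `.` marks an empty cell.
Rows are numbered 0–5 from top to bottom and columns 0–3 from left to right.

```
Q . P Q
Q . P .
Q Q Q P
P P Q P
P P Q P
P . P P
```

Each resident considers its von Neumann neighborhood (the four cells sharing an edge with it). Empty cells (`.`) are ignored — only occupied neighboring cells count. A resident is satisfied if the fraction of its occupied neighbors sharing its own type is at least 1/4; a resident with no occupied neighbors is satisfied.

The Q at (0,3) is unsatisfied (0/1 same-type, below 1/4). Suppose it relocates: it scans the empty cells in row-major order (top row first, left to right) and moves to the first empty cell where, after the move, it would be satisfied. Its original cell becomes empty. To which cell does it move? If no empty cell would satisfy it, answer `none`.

(0,1)

Vacating (0,3). Empty cells in order:
  (0,1): 1/2 same-type → satisfied — stop here.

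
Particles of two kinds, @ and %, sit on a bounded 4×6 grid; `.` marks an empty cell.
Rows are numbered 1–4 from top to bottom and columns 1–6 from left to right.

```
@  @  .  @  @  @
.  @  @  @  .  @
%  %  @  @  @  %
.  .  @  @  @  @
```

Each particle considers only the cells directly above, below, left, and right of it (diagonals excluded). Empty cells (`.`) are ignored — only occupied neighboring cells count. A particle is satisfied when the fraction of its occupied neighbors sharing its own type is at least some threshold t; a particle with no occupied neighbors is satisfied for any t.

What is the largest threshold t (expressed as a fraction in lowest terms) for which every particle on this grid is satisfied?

0/1

Row 1: (1,1)@ 1/1 · (1,2)@ 2/2 · (1,4)@ 2/2 · (1,5)@ 2/2 · (1,6)@ 2/2
Row 2: (2,2)@ 2/3 · (2,3)@ 3/3 · (2,4)@ 3/3 · (2,6)@ 1/2
Row 3: (3,1)% 1/1 · (3,2)% 1/3 · (3,3)@ 3/4 · (3,4)@ 4/4 · (3,5)@ 2/3 · (3,6)% 0/3
Row 4: (4,3)@ 2/2 · (4,4)@ 3/3 · (4,5)@ 3/3 · (4,6)@ 1/2
The smallest same-type fraction is 0/3 at (3,6), which reduces to 0/1. Any threshold above that leaves this particle unsatisfied.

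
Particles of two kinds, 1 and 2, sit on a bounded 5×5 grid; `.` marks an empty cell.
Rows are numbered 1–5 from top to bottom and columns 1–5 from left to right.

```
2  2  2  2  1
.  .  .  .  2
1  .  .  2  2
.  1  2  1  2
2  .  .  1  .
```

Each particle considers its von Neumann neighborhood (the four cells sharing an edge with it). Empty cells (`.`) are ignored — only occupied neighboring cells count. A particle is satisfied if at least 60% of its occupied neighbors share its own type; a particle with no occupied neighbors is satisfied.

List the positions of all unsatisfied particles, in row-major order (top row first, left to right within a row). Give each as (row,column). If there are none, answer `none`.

(1,4), (1,5), (2,5), (3,4), (4,2), (4,3), (4,4), (4,5)

Row 1: (1,1)2 1/1 ok · (1,2)2 2/2 ok · (1,3)2 2/2 ok · (1,4)2 1/2 unhappy · (1,5)1 0/2 unhappy
Row 2: (2,5)2 1/2 unhappy
Row 3: (3,1)1 0/0 ok · (3,4)2 1/2 unhappy · (3,5)2 3/3 ok
Row 4: (4,2)1 0/1 unhappy · (4,3)2 0/2 unhappy · (4,4)1 1/4 unhappy · (4,5)2 1/2 unhappy
Row 5: (5,1)2 0/0 ok · (5,4)1 1/1 ok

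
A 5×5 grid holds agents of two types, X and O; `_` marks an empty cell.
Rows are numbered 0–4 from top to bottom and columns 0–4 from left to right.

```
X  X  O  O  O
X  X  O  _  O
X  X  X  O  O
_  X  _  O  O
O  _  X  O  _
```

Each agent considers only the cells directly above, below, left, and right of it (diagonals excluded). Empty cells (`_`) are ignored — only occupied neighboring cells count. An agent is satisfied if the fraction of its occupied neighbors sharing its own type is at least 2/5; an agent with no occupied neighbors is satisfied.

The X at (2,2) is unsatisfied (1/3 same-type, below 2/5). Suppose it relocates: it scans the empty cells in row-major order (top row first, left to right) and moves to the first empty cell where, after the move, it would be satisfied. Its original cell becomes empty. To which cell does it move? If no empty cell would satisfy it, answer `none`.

Vacating (2,2). Empty cells in order:
  (1,3): 0/4 same-type → still unsatisfied.
  (3,0): 2/3 same-type → satisfied — stop here.

(3,0)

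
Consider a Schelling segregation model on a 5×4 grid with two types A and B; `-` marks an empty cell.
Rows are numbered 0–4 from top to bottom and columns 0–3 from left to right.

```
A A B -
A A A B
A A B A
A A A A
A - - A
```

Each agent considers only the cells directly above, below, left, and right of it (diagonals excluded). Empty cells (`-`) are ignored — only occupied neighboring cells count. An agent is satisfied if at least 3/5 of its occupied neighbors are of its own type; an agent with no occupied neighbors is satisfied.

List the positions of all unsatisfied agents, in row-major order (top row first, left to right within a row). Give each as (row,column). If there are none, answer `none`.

(0,0)A 2/2 ✓
(0,1)A 2/3 ✓
(0,2)B 0/2 ✗
(1,0)A 3/3 ✓
(1,1)A 4/4 ✓
(1,2)A 1/4 ✗
(1,3)B 0/2 ✗
(2,0)A 3/3 ✓
(2,1)A 3/4 ✓
(2,2)B 0/4 ✗
(2,3)A 1/3 ✗
(3,0)A 3/3 ✓
(3,1)A 3/3 ✓
(3,2)A 2/3 ✓
(3,3)A 3/3 ✓
(4,0)A 1/1 ✓
(4,3)A 1/1 ✓

(0,2), (1,2), (1,3), (2,2), (2,3)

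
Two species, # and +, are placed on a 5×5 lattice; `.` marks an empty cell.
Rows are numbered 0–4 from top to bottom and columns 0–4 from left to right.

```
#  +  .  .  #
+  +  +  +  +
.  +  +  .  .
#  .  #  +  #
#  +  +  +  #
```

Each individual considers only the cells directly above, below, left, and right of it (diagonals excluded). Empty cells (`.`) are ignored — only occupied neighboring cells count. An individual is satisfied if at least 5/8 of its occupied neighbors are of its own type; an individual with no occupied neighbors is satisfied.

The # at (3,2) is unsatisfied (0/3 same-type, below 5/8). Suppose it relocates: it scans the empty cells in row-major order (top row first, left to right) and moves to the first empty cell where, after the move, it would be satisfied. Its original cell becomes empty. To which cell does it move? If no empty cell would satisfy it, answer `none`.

none

Vacating (3,2). Empty cells in order:
  (0,2): 0/2 same-type → still unsatisfied.
  (0,3): 1/2 same-type → still unsatisfied.
  (2,0): 1/3 same-type → still unsatisfied.
  (2,3): 0/3 same-type → still unsatisfied.
  (2,4): 1/2 same-type → still unsatisfied.
  (3,1): 1/3 same-type → still unsatisfied.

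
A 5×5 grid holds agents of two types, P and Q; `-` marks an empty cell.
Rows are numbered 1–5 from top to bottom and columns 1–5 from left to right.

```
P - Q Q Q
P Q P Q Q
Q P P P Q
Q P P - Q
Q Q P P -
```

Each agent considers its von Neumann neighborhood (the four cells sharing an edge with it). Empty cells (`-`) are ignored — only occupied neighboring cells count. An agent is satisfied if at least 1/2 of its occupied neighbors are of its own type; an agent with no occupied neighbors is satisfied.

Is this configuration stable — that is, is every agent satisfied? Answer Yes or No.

No

(1,1)P 1/1 ✓
(1,3)Q 1/2 ✓
(1,4)Q 3/3 ✓
(1,5)Q 2/2 ✓
(2,1)P 1/3 ✗
(2,2)Q 0/3 ✗
(2,3)P 1/4 ✗
(2,4)Q 2/4 ✓
(2,5)Q 3/3 ✓
(3,1)Q 1/3 ✗
(3,2)P 2/4 ✓
(3,3)P 4/4 ✓
(3,4)P 1/3 ✗
(3,5)Q 2/3 ✓
(4,1)Q 2/3 ✓
(4,2)P 2/4 ✓
(4,3)P 3/3 ✓
(4,5)Q 1/1 ✓
(5,1)Q 2/2 ✓
(5,2)Q 1/3 ✗
(5,3)P 2/3 ✓
(5,4)P 1/1 ✓
For instance (2,1) has only 1/3 same-type neighbors, below 1/2.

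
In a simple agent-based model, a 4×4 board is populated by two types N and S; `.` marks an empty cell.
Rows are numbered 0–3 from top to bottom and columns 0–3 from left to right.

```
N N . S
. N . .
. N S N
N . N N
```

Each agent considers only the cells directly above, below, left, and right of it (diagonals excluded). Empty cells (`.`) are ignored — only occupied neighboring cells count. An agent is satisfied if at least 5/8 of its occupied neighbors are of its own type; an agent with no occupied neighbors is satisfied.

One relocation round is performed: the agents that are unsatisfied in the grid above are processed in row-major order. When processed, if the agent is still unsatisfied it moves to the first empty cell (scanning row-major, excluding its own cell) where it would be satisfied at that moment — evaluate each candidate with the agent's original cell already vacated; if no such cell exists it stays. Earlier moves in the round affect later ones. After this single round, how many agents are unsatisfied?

Initially unsatisfied (in order): (2,1), (2,2), (2,3), (3,2).
  (2,1) → (1,0).
  (2,2): no empty cell satisfies it; stays.
  (2,3) → (2,0).
  (3,2) → (2,1).
Resulting grid:
N N . S
N N . .
N N S .
N . . N
Unsatisfied now: (2,2).

1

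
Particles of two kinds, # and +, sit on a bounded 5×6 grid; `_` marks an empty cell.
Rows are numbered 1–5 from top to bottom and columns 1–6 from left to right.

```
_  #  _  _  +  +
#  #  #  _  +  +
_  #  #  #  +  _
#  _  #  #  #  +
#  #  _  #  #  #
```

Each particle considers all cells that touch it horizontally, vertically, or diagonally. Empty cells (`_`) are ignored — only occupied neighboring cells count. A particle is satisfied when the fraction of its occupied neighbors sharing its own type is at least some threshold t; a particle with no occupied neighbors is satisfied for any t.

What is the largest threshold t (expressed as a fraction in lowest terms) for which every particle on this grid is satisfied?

1/4

(1,2)# 3/3
(1,5)+ 3/3
(1,6)+ 3/3
(2,1)# 3/3
(2,2)# 5/5
(2,3)# 5/5
(2,5)+ 4/5
(2,6)+ 4/4
(3,2)# 6/6
(3,3)# 6/6
(3,4)# 5/7
(3,5)+ 3/6
(4,1)# 3/3
(4,3)# 6/6
(4,4)# 6/7
(4,5)# 5/7
(4,6)+ 1/4
(5,1)# 2/2
(5,2)# 3/3
(5,4)# 4/4
(5,5)# 4/5
(5,6)# 2/3
The smallest same-type fraction is 1/4 at (4,6), which reduces to 1/4. Any threshold above that leaves this particle unsatisfied.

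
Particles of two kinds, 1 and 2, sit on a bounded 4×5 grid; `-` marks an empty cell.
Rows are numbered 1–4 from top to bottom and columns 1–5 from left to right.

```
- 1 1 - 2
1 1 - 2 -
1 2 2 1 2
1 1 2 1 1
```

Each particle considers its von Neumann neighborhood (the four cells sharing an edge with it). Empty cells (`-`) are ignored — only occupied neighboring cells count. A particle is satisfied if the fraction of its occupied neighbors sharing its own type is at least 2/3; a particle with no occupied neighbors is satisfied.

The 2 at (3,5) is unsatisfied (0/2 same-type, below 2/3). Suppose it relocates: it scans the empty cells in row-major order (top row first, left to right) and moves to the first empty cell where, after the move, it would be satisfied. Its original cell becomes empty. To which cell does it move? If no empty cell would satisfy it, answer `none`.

Vacating (3,5). Empty cells in order:
  (1,1): 0/2 same-type → still unsatisfied.
  (1,4): 2/3 same-type → satisfied — stop here.

(1,4)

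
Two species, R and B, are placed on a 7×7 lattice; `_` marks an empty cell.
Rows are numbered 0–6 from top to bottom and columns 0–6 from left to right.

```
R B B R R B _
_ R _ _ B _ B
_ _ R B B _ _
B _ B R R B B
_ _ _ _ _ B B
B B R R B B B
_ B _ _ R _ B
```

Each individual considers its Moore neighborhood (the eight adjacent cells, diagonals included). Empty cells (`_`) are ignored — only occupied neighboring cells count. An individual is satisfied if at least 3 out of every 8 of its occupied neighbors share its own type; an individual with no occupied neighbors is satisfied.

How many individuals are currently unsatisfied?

Row 0: (0,0)R 1/2 ✓ · (0,1)B 1/3 ✗ · (0,2)B 1/3 ✗ · (0,3)R 1/3 ✗ · (0,4)R 1/3 ✗ · (0,5)B 2/3 ✓
Row 1: (1,1)R 2/4 ✓ · (1,4)B 3/5 ✓ · (1,6)B 1/1 ✓
Row 2: (2,2)R 2/4 ✓ · (2,3)B 3/6 ✓ · (2,4)B 3/5 ✓
Row 3: (3,0)B 0/0 ✓ · (3,2)B 1/3 ✗ · (3,3)R 2/5 ✓ · (3,4)R 1/5 ✗ · (3,5)B 4/5 ✓ · (3,6)B 3/3 ✓
Row 4: (4,5)B 6/7 ✓ · (4,6)B 5/5 ✓
Row 5: (5,0)B 2/2 ✓ · (5,1)B 2/3 ✓ · (5,2)R 1/3 ✗ · (5,3)R 2/3 ✓ · (5,4)B 2/4 ✓ · (5,5)B 5/6 ✓ · (5,6)B 4/4 ✓
Row 6: (6,1)B 2/3 ✓ · (6,4)R 1/3 ✗ · (6,6)B 2/2 ✓
Unsatisfied: (0,1), (0,2), (0,3), (0,4), (3,2), (3,4), (5,2), (6,4) — 8 in total.

8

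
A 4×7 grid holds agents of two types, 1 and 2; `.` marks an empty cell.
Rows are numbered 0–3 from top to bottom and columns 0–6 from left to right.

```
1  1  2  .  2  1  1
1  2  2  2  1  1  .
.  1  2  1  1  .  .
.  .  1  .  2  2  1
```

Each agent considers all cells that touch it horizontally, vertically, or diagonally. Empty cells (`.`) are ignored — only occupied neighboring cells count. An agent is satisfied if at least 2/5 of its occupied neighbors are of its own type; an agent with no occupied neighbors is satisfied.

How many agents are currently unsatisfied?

(0,0)1 2/3 satisfied
(0,1)1 2/5 satisfied
(0,2)2 3/4 satisfied
(0,4)2 1/4 not
(0,5)1 3/4 satisfied
(0,6)1 2/2 satisfied
(1,0)1 3/4 satisfied
(1,1)2 3/7 satisfied
(1,2)2 4/7 satisfied
(1,3)2 4/7 satisfied
(1,4)1 4/6 satisfied
(1,5)1 4/5 satisfied
(2,1)1 2/5 satisfied
(2,2)2 3/6 satisfied
(2,3)1 3/7 satisfied
(2,4)1 3/6 satisfied
(3,2)1 2/3 satisfied
(3,4)2 1/3 not
(3,5)2 1/3 not
(3,6)1 0/1 not
Unsatisfied: (0,4), (3,4), (3,5), (3,6) — 4 in total.

4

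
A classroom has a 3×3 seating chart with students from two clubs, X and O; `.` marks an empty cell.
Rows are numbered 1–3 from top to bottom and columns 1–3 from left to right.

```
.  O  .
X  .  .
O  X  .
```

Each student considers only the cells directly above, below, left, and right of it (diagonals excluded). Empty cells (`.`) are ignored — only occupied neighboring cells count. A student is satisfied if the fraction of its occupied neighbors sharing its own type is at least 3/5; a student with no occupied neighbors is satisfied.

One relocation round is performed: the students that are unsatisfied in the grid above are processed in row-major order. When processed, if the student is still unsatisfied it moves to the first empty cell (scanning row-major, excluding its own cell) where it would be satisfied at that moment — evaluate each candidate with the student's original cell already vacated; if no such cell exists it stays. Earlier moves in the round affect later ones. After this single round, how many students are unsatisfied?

0

Initially unsatisfied (in order): (2,1), (3,1), (3,2).
  (2,1) → (2,3).
  (3,1) → (1,1).
  (3,2): now satisfied by earlier moves; stays.
Resulting grid:
O O .
. . X
. X .
All satisfied now.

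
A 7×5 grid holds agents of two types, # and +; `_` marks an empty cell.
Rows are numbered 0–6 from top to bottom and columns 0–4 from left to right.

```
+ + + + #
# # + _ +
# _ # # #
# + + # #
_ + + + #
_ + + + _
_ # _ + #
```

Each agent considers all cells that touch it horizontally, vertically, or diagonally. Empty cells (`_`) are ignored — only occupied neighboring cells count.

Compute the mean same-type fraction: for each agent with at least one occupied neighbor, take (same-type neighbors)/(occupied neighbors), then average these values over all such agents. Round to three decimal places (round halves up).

(0,0)+ 1/3
(0,1)+ 3/5
(0,2)+ 3/4
(0,3)+ 3/4
(0,4)# 0/2
(1,0)# 2/4
(1,1)# 3/7
(1,2)+ 3/6
(1,4)+ 1/4
(2,0)# 3/4
(2,2)# 3/6
(2,3)# 4/7
(2,4)# 3/4
(3,0)# 1/3
(3,1)+ 3/6
(3,2)+ 4/7
(3,3)# 5/8
(3,4)# 4/5
(4,1)+ 5/6
(4,2)+ 7/8
(4,3)+ 4/7
(4,4)# 2/4
(5,1)+ 3/4
(5,2)+ 6/7
(5,3)+ 4/6
(6,1)# 0/2
(6,3)+ 2/3
(6,4)# 0/2
Sum over 28 agents: 1/3 + 3/5 + 3/4 + 3/4 + 0/2 + 2/4 + 3/7 + 3/6 + 1/4 + 3/4 + 3/6 + 4/7 + 3/4 + 1/3 + 3/6 + 4/7 + 5/8 + 4/5 + 5/6 + 7/8 + 4/7 + 2/4 + 3/4 + 6/7 + 4/6 + 0/2 + 2/3 + 0/2 = 457/30; mean = 457/30 ÷ 28 = 457/840 = 0.544047… → 0.544.

0.544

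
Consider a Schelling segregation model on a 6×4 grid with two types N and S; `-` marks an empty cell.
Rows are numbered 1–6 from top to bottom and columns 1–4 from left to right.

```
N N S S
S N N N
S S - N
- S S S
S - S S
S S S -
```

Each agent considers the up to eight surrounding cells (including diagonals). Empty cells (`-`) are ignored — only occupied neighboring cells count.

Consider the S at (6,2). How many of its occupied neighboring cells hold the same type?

4

Occupied neighbors of (6,2): (5,1)=S, (5,3)=S, (6,1)=S, (6,3)=S.
Same type (S): 4 of 4.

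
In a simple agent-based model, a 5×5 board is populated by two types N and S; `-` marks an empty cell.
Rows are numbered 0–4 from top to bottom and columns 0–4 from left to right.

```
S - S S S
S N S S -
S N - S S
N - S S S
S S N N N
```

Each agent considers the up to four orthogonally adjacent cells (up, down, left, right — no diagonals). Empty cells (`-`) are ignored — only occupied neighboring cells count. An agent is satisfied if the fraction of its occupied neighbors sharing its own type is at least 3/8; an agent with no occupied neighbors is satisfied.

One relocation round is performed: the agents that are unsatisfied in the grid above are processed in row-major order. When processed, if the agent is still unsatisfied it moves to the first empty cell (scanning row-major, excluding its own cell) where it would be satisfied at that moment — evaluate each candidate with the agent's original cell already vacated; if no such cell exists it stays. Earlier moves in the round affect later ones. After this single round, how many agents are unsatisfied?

0

Initially unsatisfied (in order): (1,1), (2,0), (3,0), (4,2).
  (1,1) → (3,1).
  (2,0) → (0,1).
  (3,0): now satisfied by earlier moves; stays.
  (4,2) → (2,0).
Resulting grid:
S S S S S
S - S S -
N N - S S
N N S S S
S S - N N
All satisfied now.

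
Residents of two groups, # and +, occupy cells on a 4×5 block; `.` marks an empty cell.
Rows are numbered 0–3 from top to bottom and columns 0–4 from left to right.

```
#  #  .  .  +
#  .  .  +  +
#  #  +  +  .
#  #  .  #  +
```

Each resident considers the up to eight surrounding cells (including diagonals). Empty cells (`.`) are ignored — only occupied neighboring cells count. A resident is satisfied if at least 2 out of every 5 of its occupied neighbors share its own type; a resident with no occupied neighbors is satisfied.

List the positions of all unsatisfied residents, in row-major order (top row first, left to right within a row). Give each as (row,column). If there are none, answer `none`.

(3,3)

(0,0)# 2/2 ✓
(0,1)# 2/2 ✓
(0,4)+ 2/2 ✓
(1,0)# 4/4 ✓
(1,3)+ 4/4 ✓
(1,4)+ 3/3 ✓
(2,0)# 4/4 ✓
(2,1)# 4/5 ✓
(2,2)+ 2/5 ✓
(2,3)+ 4/5 ✓
(3,0)# 3/3 ✓
(3,1)# 3/4 ✓
(3,3)# 0/3 ✗
(3,4)+ 1/2 ✓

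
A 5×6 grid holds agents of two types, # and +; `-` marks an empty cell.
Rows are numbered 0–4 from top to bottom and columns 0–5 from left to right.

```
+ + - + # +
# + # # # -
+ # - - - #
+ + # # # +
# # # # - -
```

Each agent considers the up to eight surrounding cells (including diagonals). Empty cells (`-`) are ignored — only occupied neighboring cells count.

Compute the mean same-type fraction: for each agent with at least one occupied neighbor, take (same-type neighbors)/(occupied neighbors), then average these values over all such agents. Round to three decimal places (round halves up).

(0,0)+ 2/3
(0,1)+ 2/4
(0,3)+ 0/4
(0,4)# 2/4
(0,5)+ 0/2
(1,0)# 1/5
(1,1)+ 3/6
(1,2)# 2/5
(1,3)# 3/4
(1,4)# 3/5
(2,0)+ 3/5
(2,1)# 3/7
(2,5)# 2/3
(3,0)+ 2/5
(3,1)+ 2/7
(3,2)# 5/6
(3,3)# 4/4
(3,4)# 3/4
(3,5)+ 0/2
(4,0)# 1/3
(4,1)# 3/5
(4,2)# 4/5
(4,3)# 4/4
Sum over 23 agents: 2/3 + 2/4 + 0/4 + 2/4 + 0/2 + 1/5 + 3/6 + 2/5 + 3/4 + 3/5 + 3/5 + 3/7 + 2/3 + 2/5 + 2/7 + 5/6 + 4/4 + 3/4 + 0/2 + 1/3 + 3/5 + 4/5 + 4/4 = 827/70; mean = 827/70 ÷ 23 = 827/1610 = 0.513664… → 0.514.

0.514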